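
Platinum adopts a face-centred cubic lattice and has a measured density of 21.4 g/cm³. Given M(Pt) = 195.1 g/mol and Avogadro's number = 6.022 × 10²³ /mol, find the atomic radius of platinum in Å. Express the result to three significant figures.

1.39 Å

For an FCC cell (Z = 4), a³ = Z·M/(N_A·ρ) = 4 × 195.1 / (6.022 × 10²³ × 21.40) = 6.056 × 10^-23 cm³, so a = 3.927 × 10^-8 cm = 3.927 Å.
Atoms touch along the face diagonal, so √2·a = 4r, so r = 0.3536 × a = 1.39 Å.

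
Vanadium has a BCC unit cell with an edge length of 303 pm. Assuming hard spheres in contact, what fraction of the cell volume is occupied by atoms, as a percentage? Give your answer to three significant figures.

In a BCC lattice atoms touch along the body diagonal, so √3·a = 4r, so r = 0.4330a = 131.2 pm.
Packing fraction = Z·(4/3)πr³ / a³ = 2 × (4/3)π × (131.2)³ / (303)³ = 0.6802 = 68.0%.

68.0%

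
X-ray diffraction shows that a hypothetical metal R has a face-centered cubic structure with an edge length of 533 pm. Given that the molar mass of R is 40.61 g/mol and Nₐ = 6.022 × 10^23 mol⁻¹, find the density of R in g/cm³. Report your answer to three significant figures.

An FCC unit cell contains Z = 4 atoms.
Cell volume: a³ = (533 pm)³ = (5.330 × 10^-8 cm)³ = 1.514 × 10^-22 cm³.
ρ = Z·M/(N_A·a³) = 4 × 40.61 / (6.022 × 10²³ × 1.514 × 10^-22) = 1.781 g/cm³.

1.78 g/cm³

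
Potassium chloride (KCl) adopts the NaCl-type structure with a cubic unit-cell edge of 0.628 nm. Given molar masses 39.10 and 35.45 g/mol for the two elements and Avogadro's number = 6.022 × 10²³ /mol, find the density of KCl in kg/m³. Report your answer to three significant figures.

The NaCl-type structure contains Z = 4 formula units per cell; M(KCl) = 39.10 + 35.45 = 74.55 g/mol.
a³ = (6.280 × 10^-8 cm)³ = 2.477 × 10^-22 cm³.
ρ = 4 × 74.55 / (6.022 × 10²³ × 2.477 × 10^-22) = 1.999 g/cm³ = 2000 kg/m³.

2000 kg/m³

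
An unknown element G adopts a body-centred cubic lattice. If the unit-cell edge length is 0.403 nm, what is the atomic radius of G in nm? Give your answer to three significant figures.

0.175 nm

In a BCC lattice, atoms touch along the body diagonal, so √3·a = 4r.
r = √3·a/4 = 1.7321 × 0.403 / 4 = 0.175 nm.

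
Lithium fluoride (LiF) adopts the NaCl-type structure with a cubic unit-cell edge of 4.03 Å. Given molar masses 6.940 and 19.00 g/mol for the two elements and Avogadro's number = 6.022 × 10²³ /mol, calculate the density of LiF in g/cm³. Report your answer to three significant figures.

2.63 g/cm³

The NaCl-type structure contains Z = 4 formula units per cell; M(LiF) = 6.940 + 19.00 = 25.94 g/mol.
a³ = (4.030 × 10^-8 cm)³ = 6.545 × 10^-23 cm³.
ρ = 4 × 25.94 / (6.022 × 10²³ × 6.545 × 10^-23) = 2.633 g/cm³.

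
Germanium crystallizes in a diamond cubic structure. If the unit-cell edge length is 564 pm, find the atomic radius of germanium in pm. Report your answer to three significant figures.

In a diamond cubic lattice, nearest neighbors lie along the body diagonal with √3·a = 8r.
r = √3·a/8 = 1.7321 × 564 / 8 = 122 pm.

122 pm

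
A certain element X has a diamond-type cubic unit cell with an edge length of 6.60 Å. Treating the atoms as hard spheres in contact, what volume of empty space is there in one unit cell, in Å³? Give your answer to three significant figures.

In a diamond cubic lattice nearest neighbors lie along the body diagonal with √3·a = 8r, so r = 0.2165a = 1.429 Å.
V_cell = a³ = 287.5 Å³; V_atoms = 8 × (4/3)πr³ = 97.77 Å³.
Empty space = 287.5 − 97.77 = 190 Å³.

190 Å³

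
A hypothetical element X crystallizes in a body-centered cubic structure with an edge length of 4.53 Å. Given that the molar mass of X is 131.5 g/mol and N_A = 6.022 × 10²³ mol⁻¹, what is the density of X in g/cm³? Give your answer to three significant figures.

A BCC unit cell contains Z = 2 atoms.
Cell volume: a³ = (4.53 Å)³ = (4.530 × 10^-8 cm)³ = 9.296 × 10^-23 cm³.
ρ = Z·M/(N_A·a³) = 2 × 131.5 / (6.022 × 10²³ × 9.296 × 10^-23) = 4.698 g/cm³.

4.70 g/cm³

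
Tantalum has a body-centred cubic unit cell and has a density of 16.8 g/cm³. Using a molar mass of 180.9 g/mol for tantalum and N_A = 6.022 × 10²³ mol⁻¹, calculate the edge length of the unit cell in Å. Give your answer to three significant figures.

With Z = 2 atoms per BCC cell, a³ = Z·M/(N_A·ρ) = 2 × 180.9 / (6.022 × 10²³ × 16.80 g/cm³) = 3.576 × 10^-23 cm³.
a = (3.576 × 10^-23)^(1/3) = 3.295 × 10^-8 cm = 3.29 Å.

3.29 Å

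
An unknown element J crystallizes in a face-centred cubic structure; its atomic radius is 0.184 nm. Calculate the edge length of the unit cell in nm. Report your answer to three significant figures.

0.520 nm

In an FCC lattice, atoms touch along the face diagonal, so √2·a = 4r.
a = 4r/√2 = 4 × 0.184 / 1.4142 = 0.520 nm.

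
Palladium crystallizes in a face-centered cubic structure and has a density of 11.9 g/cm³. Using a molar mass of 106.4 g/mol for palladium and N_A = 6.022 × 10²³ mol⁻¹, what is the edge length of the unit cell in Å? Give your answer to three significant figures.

With Z = 4 atoms per FCC cell, a³ = Z·M/(N_A·ρ) = 4 × 106.4 / (6.022 × 10²³ × 11.90 g/cm³) = 5.939 × 10^-23 cm³.
a = (5.939 × 10^-23)^(1/3) = 3.902 × 10^-8 cm = 3.90 Å.

3.90 Å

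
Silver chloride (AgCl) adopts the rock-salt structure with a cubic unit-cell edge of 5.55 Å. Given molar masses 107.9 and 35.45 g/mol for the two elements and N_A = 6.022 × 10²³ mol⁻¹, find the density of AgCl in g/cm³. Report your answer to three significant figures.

5.57 g/cm³

The rock-salt structure contains Z = 4 formula units per cell; M(AgCl) = 107.9 + 35.45 = 143.35 g/mol.
a³ = (5.550 × 10^-8 cm)³ = 1.710 × 10^-22 cm³.
ρ = 4 × 143.35 / (6.022 × 10²³ × 1.710 × 10^-22) = 5.570 g/cm³.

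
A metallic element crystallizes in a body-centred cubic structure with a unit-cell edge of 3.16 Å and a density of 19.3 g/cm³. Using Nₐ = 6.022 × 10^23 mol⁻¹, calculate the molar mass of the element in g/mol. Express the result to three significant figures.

A BCC cell has Z = 2 atoms; a = 3.160 × 10^-8 cm.
M = ρ·N_A·a³/Z = 19.3 × 6.022 × 10²³ × 3.155 × 10^-23 / 2 = 183 g/mol.

183 g/mol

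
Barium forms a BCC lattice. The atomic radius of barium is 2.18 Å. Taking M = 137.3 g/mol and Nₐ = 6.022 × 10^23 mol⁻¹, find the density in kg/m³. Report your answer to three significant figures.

In a BCC lattice, atoms touch along the body diagonal, so √3·a = 4r, giving a = 5.034 Å = 5.034 × 10^-8 cm.
With Z = 2, ρ = Z·M/(N_A·a³) = 2 × 137.3 / (6.022 × 10²³ × 1.276 × 10^-22) = 3.573 g/cm³ = 3570 kg/m³.

3570 kg/m³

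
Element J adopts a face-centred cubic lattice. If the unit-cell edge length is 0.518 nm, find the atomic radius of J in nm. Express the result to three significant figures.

0.183 nm

In an FCC lattice, atoms touch along the face diagonal, so √2·a = 4r.
r = √2·a/4 = 1.4142 × 0.518 / 4 = 0.183 nm.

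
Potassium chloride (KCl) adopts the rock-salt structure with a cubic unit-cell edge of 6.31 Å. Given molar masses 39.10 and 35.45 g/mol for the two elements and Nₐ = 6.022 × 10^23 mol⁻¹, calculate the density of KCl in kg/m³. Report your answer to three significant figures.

1970 kg/m³

The rock-salt structure contains Z = 4 formula units per cell; M(KCl) = 39.10 + 35.45 = 74.55 g/mol.
a³ = (6.310 × 10^-8 cm)³ = 2.512 × 10^-22 cm³.
ρ = 4 × 74.55 / (6.022 × 10²³ × 2.512 × 10^-22) = 1.971 g/cm³ = 1970 kg/m³.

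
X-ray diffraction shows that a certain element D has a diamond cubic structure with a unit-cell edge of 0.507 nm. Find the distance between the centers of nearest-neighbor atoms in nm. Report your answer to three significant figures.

0.220 nm

In a diamond cubic structure, nearest neighbors lie along the body diagonal with √3·a = 8r; the nearest-neighbor distance equals 2r = 0.4330·a.
d = 0.4330 × 0.507 = 0.220 nm.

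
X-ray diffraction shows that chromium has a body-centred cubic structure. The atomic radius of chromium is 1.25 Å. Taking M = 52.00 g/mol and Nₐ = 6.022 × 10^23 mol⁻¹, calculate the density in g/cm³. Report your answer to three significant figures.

In a BCC lattice, atoms touch along the body diagonal, so √3·a = 4r, giving a = 2.887 Å = 2.887 × 10^-8 cm.
With Z = 2, ρ = Z·M/(N_A·a³) = 2 × 52.00 / (6.022 × 10²³ × 2.406 × 10^-23) = 7.179 g/cm³.

7.18 g/cm³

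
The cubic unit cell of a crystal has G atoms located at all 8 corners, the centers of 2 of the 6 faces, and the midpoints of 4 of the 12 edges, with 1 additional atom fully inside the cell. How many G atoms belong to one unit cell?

Corner atoms are shared by 8 cells (1/8 each), face atoms by 2 (1/2 each), edge atoms by 4 (1/4 each), interior atoms are unshared.
Net atoms = 8 × 1/8 + 2 × 1/2 + 4 × 1/4 + 1 = 1 + 1 + 1 + 1 = 4.

4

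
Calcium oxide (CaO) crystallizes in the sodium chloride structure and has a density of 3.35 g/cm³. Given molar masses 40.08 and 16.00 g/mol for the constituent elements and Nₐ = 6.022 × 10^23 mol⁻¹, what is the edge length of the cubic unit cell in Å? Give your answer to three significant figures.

4.81 Å

M(CaO) = 56.08 g/mol; Z = 4 formula units per cell.
a³ = Z·M/(N_A·ρ) = 4 × 56.08 / (6.022 × 10²³ × 3.35) = 1.112 × 10^-22 cm³, so a = 4.809 × 10^-8 cm = 4.81 Å.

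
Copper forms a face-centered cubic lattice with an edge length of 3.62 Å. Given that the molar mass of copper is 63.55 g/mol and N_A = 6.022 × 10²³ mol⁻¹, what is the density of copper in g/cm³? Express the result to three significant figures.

8.90 g/cm³

An FCC unit cell contains Z = 4 atoms.
Cell volume: a³ = (3.62 Å)³ = (3.620 × 10^-8 cm)³ = 4.744 × 10^-23 cm³.
ρ = Z·M/(N_A·a³) = 4 × 63.55 / (6.022 × 10²³ × 4.744 × 10^-23) = 8.898 g/cm³.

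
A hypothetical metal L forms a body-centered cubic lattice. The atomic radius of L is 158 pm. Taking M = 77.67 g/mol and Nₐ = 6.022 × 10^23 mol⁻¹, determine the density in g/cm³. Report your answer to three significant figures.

5.31 g/cm³

In a BCC lattice, atoms touch along the body diagonal, so √3·a = 4r, giving a = 364.9 pm = 3.649 × 10^-8 cm.
With Z = 2, ρ = Z·M/(N_A·a³) = 2 × 77.67 / (6.022 × 10²³ × 4.858 × 10^-23) = 5.310 g/cm³.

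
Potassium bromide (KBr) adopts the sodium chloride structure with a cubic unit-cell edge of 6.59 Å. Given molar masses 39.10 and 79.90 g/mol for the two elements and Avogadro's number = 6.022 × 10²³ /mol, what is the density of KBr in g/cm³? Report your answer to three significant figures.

The sodium chloride structure contains Z = 4 formula units per cell; M(KBr) = 39.10 + 79.90 = 119.0 g/mol.
a³ = (6.590 × 10^-8 cm)³ = 2.862 × 10^-22 cm³.
ρ = 4 × 119.0 / (6.022 × 10²³ × 2.862 × 10^-22) = 2.762 g/cm³.

2.76 g/cm³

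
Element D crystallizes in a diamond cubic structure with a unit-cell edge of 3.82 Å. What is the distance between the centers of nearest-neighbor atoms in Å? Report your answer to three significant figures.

1.65 Å

In a diamond cubic structure, nearest neighbors lie along the body diagonal with √3·a = 8r; the nearest-neighbor distance equals 2r = 0.4330·a.
d = 0.4330 × 3.82 = 1.65 Å.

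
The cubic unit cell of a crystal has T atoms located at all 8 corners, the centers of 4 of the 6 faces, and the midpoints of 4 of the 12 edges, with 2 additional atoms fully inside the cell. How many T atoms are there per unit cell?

6

Corner atoms are shared by 8 cells (1/8 each), face atoms by 2 (1/2 each), edge atoms by 4 (1/4 each), interior atoms are unshared.
Net atoms = 8 × 1/8 + 4 × 1/2 + 4 × 1/4 + 2 = 1 + 2 + 1 + 2 = 6.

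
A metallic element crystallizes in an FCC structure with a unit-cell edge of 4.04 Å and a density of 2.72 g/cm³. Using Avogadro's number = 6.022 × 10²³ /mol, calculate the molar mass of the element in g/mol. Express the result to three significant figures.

27.0 g/mol

An FCC cell has Z = 4 atoms; a = 4.040 × 10^-8 cm.
M = ρ·N_A·a³/Z = 2.72 × 6.022 × 10²³ × 6.594 × 10^-23 / 4 = 27.0 g/mol.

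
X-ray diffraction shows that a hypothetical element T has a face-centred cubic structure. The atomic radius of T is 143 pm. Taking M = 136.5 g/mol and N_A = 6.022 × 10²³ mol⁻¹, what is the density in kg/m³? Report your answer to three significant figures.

13700 kg/m³

In an FCC lattice, atoms touch along the face diagonal, so √2·a = 4r, giving a = 404.5 pm = 4.045 × 10^-8 cm.
With Z = 4, ρ = Z·M/(N_A·a³) = 4 × 136.5 / (6.022 × 10²³ × 6.617 × 10^-23) = 13.70 g/cm³ = 13700 kg/m³.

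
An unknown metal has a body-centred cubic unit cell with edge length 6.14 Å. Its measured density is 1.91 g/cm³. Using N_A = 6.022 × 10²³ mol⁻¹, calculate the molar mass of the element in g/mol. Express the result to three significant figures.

133 g/mol

A BCC cell has Z = 2 atoms; a = 6.140 × 10^-8 cm.
M = ρ·N_A·a³/Z = 1.91 × 6.022 × 10²³ × 2.315 × 10^-22 / 2 = 133 g/mol.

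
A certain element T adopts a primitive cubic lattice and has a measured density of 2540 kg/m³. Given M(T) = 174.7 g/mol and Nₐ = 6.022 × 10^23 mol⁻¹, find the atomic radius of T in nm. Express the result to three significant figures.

For a simple cubic cell (Z = 1), a³ = Z·M/(N_A·ρ) = 1 × 174.7 / (6.022 × 10²³ × 2.540) = 1.142 × 10^-22 cm³, so a = 4.852 × 10^-8 cm = 0.4852 nm.
Atoms touch along the cell edge, so a = 2r, so r = 0.5000 × a = 0.243 nm.

0.243 nm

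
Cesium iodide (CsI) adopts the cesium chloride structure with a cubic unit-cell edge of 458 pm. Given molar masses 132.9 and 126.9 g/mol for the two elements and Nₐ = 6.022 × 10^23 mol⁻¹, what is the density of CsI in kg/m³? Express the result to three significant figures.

4490 kg/m³

The cesium chloride structure contains Z = 1 formula unit per cell; M(CsI) = 132.9 + 126.9 = 259.8 g/mol.
a³ = (4.580 × 10^-8 cm)³ = 9.607 × 10^-23 cm³.
ρ = 1 × 259.8 / (6.022 × 10²³ × 9.607 × 10^-23) = 4.491 g/cm³ = 4490 kg/m³.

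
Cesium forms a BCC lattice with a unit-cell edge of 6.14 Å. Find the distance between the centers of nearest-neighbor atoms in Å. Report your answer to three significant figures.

In a BCC structure, atoms touch along the body diagonal, so √3·a = 4r; the nearest-neighbor distance equals 2r = 0.8660·a.
d = 0.8660 × 6.14 = 5.32 Å.

5.32 Å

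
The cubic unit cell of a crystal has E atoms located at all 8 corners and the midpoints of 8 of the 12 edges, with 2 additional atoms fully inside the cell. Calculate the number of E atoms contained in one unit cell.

Corner atoms are shared by 8 cells (1/8 each), edge atoms by 4 (1/4 each), interior atoms are unshared.
Net atoms = 8 × 1/8 + 8 × 1/4 + 2 = 1 + 2 + 2 = 5.

5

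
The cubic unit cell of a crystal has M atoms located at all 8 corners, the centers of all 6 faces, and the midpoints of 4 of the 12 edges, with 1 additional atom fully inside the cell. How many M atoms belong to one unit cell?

Corner atoms are shared by 8 cells (1/8 each), face atoms by 2 (1/2 each), edge atoms by 4 (1/4 each), interior atoms are unshared.
Net atoms = 8 × 1/8 + 6 × 1/2 + 4 × 1/4 + 1 = 1 + 3 + 1 + 1 = 6.

6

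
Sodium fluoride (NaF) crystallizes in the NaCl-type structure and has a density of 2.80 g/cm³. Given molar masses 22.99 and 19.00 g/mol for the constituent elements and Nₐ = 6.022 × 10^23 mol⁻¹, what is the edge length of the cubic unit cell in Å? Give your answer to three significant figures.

4.64 Å

M(NaF) = 41.99 g/mol; Z = 4 formula units per cell.
a³ = Z·M/(N_A·ρ) = 4 × 41.99 / (6.022 × 10²³ × 2.80) = 9.961 × 10^-23 cm³, so a = 4.636 × 10^-8 cm = 4.64 Å.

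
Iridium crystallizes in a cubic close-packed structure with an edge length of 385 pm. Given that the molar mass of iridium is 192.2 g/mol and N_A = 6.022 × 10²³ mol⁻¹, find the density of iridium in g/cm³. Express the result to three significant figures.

An FCC unit cell contains Z = 4 atoms.
Cell volume: a³ = (385 pm)³ = (3.850 × 10^-8 cm)³ = 5.707 × 10^-23 cm³.
ρ = Z·M/(N_A·a³) = 4 × 192.2 / (6.022 × 10²³ × 5.707 × 10^-23) = 22.37 g/cm³.

22.4 g/cm³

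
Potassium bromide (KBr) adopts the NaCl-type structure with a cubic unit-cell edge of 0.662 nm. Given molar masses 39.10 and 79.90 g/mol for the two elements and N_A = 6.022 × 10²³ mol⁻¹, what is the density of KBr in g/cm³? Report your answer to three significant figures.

2.72 g/cm³

The NaCl-type structure contains Z = 4 formula units per cell; M(KBr) = 39.10 + 79.90 = 119.0 g/mol.
a³ = (6.620 × 10^-8 cm)³ = 2.901 × 10^-22 cm³.
ρ = 4 × 119.0 / (6.022 × 10²³ × 2.901 × 10^-22) = 2.725 g/cm³.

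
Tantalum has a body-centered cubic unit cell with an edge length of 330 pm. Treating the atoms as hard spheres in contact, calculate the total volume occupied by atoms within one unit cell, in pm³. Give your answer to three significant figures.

In a BCC lattice atoms touch along the body diagonal, so √3·a = 4r, so r = 0.4330a = 142.9 pm.
V_atoms = Z × (4/3)πr³ = 2 × (4/3)π × (142.9)³ = 2.44 × 10^7 pm³.

2.44 × 10^7 pm³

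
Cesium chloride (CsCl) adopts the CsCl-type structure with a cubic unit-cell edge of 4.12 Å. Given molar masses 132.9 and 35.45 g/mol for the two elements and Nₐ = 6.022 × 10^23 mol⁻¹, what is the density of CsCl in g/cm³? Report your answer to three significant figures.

The CsCl-type structure contains Z = 1 formula unit per cell; M(CsCl) = 132.9 + 35.45 = 168.35 g/mol.
a³ = (4.120 × 10^-8 cm)³ = 6.993 × 10^-23 cm³.
ρ = 1 × 168.35 / (6.022 × 10²³ × 6.993 × 10^-23) = 3.997 g/cm³.

4.00 g/cm³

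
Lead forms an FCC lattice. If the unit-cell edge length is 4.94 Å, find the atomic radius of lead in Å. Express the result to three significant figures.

In an FCC lattice, atoms touch along the face diagonal, so √2·a = 4r.
r = √2·a/4 = 1.4142 × 4.94 / 4 = 1.75 Å.

1.75 Å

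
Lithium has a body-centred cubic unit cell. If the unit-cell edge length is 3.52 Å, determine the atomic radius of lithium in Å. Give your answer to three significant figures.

In a BCC lattice, atoms touch along the body diagonal, so √3·a = 4r.
r = √3·a/4 = 1.7321 × 3.52 / 4 = 1.52 Å.

1.52 Å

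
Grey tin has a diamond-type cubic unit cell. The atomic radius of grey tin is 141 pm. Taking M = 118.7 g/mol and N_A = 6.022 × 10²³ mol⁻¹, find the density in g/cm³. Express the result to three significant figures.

In a diamond cubic lattice, nearest neighbors lie along the body diagonal with √3·a = 8r, giving a = 651.3 pm = 6.513 × 10^-8 cm.
With Z = 8, ρ = Z·M/(N_A·a³) = 8 × 118.7 / (6.022 × 10²³ × 2.762 × 10^-22) = 5.709 g/cm³.

5.71 g/cm³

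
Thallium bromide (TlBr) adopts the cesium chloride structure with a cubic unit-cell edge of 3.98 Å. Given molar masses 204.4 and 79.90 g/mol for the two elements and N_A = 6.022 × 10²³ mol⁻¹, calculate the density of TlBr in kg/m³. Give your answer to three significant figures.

The cesium chloride structure contains Z = 1 formula unit per cell; M(TlBr) = 204.4 + 79.90 = 284.3 g/mol.
a³ = (3.980 × 10^-8 cm)³ = 6.304 × 10^-23 cm³.
ρ = 1 × 284.3 / (6.022 × 10²³ × 6.304 × 10^-23) = 7.488 g/cm³ = 7490 kg/m³.

7490 kg/m³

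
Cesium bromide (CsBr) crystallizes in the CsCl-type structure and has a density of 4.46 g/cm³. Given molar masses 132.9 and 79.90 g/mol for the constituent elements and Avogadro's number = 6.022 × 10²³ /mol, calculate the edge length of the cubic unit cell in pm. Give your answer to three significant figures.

430 pm

M(CsBr) = 212.8 g/mol; Z = 1 formula unit per cell.
a³ = Z·M/(N_A·ρ) = 1 × 212.8 / (6.022 × 10²³ × 4.46) = 7.923 × 10^-23 cm³, so a = 4.295 × 10^-8 cm = 430 pm.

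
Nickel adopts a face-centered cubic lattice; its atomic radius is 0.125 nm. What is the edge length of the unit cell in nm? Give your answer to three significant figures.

0.354 nm

In an FCC lattice, atoms touch along the face diagonal, so √2·a = 4r.
a = 4r/√2 = 4 × 0.125 / 1.4142 = 0.354 nm.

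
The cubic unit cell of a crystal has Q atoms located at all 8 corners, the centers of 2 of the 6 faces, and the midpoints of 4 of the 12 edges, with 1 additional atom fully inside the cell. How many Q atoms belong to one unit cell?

4

Corner atoms are shared by 8 cells (1/8 each), face atoms by 2 (1/2 each), edge atoms by 4 (1/4 each), interior atoms are unshared.
Net atoms = 8 × 1/8 + 2 × 1/2 + 4 × 1/4 + 1 = 1 + 1 + 1 + 1 = 4.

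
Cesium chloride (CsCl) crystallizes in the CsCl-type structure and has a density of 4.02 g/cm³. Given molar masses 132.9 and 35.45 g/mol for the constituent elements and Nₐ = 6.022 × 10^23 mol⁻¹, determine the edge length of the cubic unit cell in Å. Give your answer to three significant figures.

M(CsCl) = 168.35 g/mol; Z = 1 formula unit per cell.
a³ = Z·M/(N_A·ρ) = 1 × 168.35 / (6.022 × 10²³ × 4.02) = 6.954 × 10^-23 cm³, so a = 4.112 × 10^-8 cm = 4.11 Å.

4.11 Å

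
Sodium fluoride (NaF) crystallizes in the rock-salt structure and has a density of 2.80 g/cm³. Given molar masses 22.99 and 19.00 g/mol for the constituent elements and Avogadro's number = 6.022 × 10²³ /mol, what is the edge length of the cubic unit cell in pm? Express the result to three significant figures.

464 pm

M(NaF) = 41.99 g/mol; Z = 4 formula units per cell.
a³ = Z·M/(N_A·ρ) = 4 × 41.99 / (6.022 × 10²³ × 2.80) = 9.961 × 10^-23 cm³, so a = 4.636 × 10^-8 cm = 464 pm.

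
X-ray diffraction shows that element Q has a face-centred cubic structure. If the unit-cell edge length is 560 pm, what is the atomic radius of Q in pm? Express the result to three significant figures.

In an FCC lattice, atoms touch along the face diagonal, so √2·a = 4r.
r = √2·a/4 = 1.4142 × 560 / 4 = 198 pm.

198 pm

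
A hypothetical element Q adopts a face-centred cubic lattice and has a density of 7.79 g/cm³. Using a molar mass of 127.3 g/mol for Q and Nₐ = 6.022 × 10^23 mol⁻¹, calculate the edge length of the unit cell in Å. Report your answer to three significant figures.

4.77 Å

With Z = 4 atoms per FCC cell, a³ = Z·M/(N_A·ρ) = 4 × 127.3 / (6.022 × 10²³ × 7.790 g/cm³) = 1.085 × 10^-22 cm³.
a = (1.085 × 10^-22)^(1/3) = 4.770 × 10^-8 cm = 4.77 Å.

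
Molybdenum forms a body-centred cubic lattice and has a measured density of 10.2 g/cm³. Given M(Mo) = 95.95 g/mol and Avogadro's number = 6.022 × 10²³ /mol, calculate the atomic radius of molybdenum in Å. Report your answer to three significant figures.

1.36 Å

For a BCC cell (Z = 2), a³ = Z·M/(N_A·ρ) = 2 × 95.95 / (6.022 × 10²³ × 10.20) = 3.124 × 10^-23 cm³, so a = 3.150 × 10^-8 cm = 3.150 Å.
Atoms touch along the body diagonal, so √3·a = 4r, so r = 0.4330 × a = 1.36 Å.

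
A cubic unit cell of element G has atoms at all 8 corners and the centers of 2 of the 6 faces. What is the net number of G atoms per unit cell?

2

Corner atoms are shared by 8 cells (1/8 each), face atoms by 2 (1/2 each).
Net atoms = 8 × 1/8 + 2 × 1/2 = 1 + 1 = 2.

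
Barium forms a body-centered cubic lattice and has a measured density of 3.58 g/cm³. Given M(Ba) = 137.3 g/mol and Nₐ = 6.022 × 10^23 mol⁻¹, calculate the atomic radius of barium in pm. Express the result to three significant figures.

218 pm

For a BCC cell (Z = 2), a³ = Z·M/(N_A·ρ) = 2 × 137.3 / (6.022 × 10²³ × 3.580) = 1.274 × 10^-22 cm³, so a = 5.031 × 10^-8 cm = 503.1 pm.
Atoms touch along the body diagonal, so √3·a = 4r, so r = 0.4330 × a = 218 pm.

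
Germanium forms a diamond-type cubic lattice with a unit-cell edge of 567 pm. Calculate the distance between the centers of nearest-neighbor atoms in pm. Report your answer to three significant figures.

In a diamond cubic structure, nearest neighbors lie along the body diagonal with √3·a = 8r; the nearest-neighbor distance equals 2r = 0.4330·a.
d = 0.4330 × 567 = 246 pm.

246 pm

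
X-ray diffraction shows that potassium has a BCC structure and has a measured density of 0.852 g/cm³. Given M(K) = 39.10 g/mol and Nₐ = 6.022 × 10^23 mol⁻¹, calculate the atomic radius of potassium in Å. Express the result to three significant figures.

2.31 Å

For a BCC cell (Z = 2), a³ = Z·M/(N_A·ρ) = 2 × 39.10 / (6.022 × 10²³ × 0.8520) = 1.524 × 10^-22 cm³, so a = 5.342 × 10^-8 cm = 5.342 Å.
Atoms touch along the body diagonal, so √3·a = 4r, so r = 0.4330 × a = 2.31 Å.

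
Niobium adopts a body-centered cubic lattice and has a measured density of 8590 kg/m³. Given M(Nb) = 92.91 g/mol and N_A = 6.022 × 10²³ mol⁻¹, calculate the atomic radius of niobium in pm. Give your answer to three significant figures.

For a BCC cell (Z = 2), a³ = Z·M/(N_A·ρ) = 2 × 92.91 / (6.022 × 10²³ × 8.590) = 3.592 × 10^-23 cm³, so a = 3.300 × 10^-8 cm = 330.0 pm.
Atoms touch along the body diagonal, so √3·a = 4r, so r = 0.4330 × a = 143 pm.

143 pm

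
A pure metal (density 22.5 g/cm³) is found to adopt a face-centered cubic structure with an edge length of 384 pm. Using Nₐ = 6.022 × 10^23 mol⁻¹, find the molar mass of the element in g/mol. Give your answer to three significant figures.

192 g/mol

An FCC cell has Z = 4 atoms; a = 3.840 × 10^-8 cm.
M = ρ·N_A·a³/Z = 22.5 × 6.022 × 10²³ × 5.662 × 10^-23 / 4 = 192 g/mol.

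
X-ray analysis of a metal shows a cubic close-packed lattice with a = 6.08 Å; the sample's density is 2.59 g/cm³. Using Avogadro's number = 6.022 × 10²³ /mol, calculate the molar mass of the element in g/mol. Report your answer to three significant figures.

An FCC cell has Z = 4 atoms; a = 6.080 × 10^-8 cm.
M = ρ·N_A·a³/Z = 2.59 × 6.022 × 10²³ × 2.248 × 10^-22 / 4 = 87.6 g/mol.

87.6 g/mol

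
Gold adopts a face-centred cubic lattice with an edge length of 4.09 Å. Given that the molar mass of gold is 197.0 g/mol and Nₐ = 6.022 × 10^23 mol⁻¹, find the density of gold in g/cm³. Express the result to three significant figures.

19.1 g/cm³

An FCC unit cell contains Z = 4 atoms.
Cell volume: a³ = (4.09 Å)³ = (4.090 × 10^-8 cm)³ = 6.842 × 10^-23 cm³.
ρ = Z·M/(N_A·a³) = 4 × 197.0 / (6.022 × 10²³ × 6.842 × 10^-23) = 19.13 g/cm³.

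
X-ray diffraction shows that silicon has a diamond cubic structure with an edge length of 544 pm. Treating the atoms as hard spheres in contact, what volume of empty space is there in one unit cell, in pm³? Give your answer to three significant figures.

1.06 × 10^8 pm³

In a diamond cubic lattice nearest neighbors lie along the body diagonal with √3·a = 8r, so r = 0.2165a = 117.8 pm.
V_cell = a³ = 1.610 × 10^8 pm³; V_atoms = 8 × (4/3)πr³ = 5.475 × 10^7 pm³.
Empty space = 1.610 × 10^8 − 5.475 × 10^7 = 1.06 × 10^8 pm³.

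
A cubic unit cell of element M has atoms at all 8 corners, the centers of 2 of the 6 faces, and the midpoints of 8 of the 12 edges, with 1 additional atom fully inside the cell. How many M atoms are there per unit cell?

Corner atoms are shared by 8 cells (1/8 each), face atoms by 2 (1/2 each), edge atoms by 4 (1/4 each), interior atoms are unshared.
Net atoms = 8 × 1/8 + 2 × 1/2 + 8 × 1/4 + 1 = 1 + 1 + 2 + 1 = 5.

5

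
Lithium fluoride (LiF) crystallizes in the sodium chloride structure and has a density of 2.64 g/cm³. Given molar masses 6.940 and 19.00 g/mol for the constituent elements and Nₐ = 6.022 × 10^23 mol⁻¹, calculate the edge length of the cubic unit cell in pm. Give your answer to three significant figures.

403 pm

M(LiF) = 25.94 g/mol; Z = 4 formula units per cell.
a³ = Z·M/(N_A·ρ) = 4 × 25.94 / (6.022 × 10²³ × 2.64) = 6.527 × 10^-23 cm³, so a = 4.026 × 10^-8 cm = 403 pm.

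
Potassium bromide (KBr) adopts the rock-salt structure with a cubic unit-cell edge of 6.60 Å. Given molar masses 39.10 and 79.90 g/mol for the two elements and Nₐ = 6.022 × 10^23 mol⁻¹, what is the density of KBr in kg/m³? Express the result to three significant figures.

2750 kg/m³

The rock-salt structure contains Z = 4 formula units per cell; M(KBr) = 39.10 + 79.90 = 119.0 g/mol.
a³ = (6.600 × 10^-8 cm)³ = 2.875 × 10^-22 cm³.
ρ = 4 × 119.0 / (6.022 × 10²³ × 2.875 × 10^-22) = 2.749 g/cm³ = 2750 kg/m³.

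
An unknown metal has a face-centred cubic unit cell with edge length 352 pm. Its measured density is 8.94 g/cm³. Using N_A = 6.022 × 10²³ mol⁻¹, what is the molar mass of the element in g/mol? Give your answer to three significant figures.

58.7 g/mol

An FCC cell has Z = 4 atoms; a = 3.520 × 10^-8 cm.
M = ρ·N_A·a³/Z = 8.94 × 6.022 × 10²³ × 4.361 × 10^-23 / 4 = 58.7 g/mol.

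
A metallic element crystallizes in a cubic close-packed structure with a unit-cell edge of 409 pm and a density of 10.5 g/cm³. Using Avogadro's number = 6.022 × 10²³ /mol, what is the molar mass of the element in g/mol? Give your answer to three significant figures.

108 g/mol

An FCC cell has Z = 4 atoms; a = 4.090 × 10^-8 cm.
M = ρ·N_A·a³/Z = 10.5 × 6.022 × 10²³ × 6.842 × 10^-23 / 4 = 108 g/mol.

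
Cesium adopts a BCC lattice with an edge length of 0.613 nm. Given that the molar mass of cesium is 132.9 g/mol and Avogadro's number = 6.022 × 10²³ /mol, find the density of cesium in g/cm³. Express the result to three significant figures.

1.92 g/cm³

A BCC unit cell contains Z = 2 atoms.
Cell volume: a³ = (0.613 nm)³ = (6.130 × 10^-8 cm)³ = 2.303 × 10^-22 cm³.
ρ = Z·M/(N_A·a³) = 2 × 132.9 / (6.022 × 10²³ × 2.303 × 10^-22) = 1.916 g/cm³.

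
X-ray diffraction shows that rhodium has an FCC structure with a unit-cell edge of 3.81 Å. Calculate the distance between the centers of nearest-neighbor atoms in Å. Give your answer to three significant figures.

In an FCC structure, atoms touch along the face diagonal, so √2·a = 4r; the nearest-neighbor distance equals 2r = 0.7071·a.
d = 0.7071 × 3.81 = 2.69 Å.

2.69 Å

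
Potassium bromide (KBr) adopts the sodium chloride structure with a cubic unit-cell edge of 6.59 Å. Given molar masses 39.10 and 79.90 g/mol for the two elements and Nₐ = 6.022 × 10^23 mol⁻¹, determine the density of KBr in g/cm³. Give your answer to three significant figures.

2.76 g/cm³

The sodium chloride structure contains Z = 4 formula units per cell; M(KBr) = 39.10 + 79.90 = 119.0 g/mol.
a³ = (6.590 × 10^-8 cm)³ = 2.862 × 10^-22 cm³.
ρ = 4 × 119.0 / (6.022 × 10²³ × 2.862 × 10^-22) = 2.762 g/cm³.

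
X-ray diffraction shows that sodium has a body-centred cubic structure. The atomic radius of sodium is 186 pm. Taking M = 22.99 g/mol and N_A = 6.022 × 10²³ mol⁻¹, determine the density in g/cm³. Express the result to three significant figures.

0.963 g/cm³

In a BCC lattice, atoms touch along the body diagonal, so √3·a = 4r, giving a = 429.5 pm = 4.295 × 10^-8 cm.
With Z = 2, ρ = Z·M/(N_A·a³) = 2 × 22.99 / (6.022 × 10²³ × 7.926 × 10^-23) = 0.9634 g/cm³.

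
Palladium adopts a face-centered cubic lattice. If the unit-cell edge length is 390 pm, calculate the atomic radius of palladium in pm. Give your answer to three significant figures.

138 pm

In an FCC lattice, atoms touch along the face diagonal, so √2·a = 4r.
r = √2·a/4 = 1.4142 × 390 / 4 = 138 pm.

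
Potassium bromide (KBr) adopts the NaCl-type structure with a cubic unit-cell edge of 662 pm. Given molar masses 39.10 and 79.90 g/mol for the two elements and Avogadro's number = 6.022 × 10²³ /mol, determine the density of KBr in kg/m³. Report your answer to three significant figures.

The NaCl-type structure contains Z = 4 formula units per cell; M(KBr) = 39.10 + 79.90 = 119.0 g/mol.
a³ = (6.620 × 10^-8 cm)³ = 2.901 × 10^-22 cm³.
ρ = 4 × 119.0 / (6.022 × 10²³ × 2.901 × 10^-22) = 2.725 g/cm³ = 2720 kg/m³.

2720 kg/m³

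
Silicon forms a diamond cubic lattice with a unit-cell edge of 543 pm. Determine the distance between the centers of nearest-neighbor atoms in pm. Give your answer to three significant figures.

In a diamond cubic structure, nearest neighbors lie along the body diagonal with √3·a = 8r; the nearest-neighbor distance equals 2r = 0.4330·a.
d = 0.4330 × 543 = 235 pm.

235 pm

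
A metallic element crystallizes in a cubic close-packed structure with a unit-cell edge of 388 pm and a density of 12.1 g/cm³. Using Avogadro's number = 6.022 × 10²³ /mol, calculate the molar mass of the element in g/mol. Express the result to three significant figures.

106 g/mol

An FCC cell has Z = 4 atoms; a = 3.880 × 10^-8 cm.
M = ρ·N_A·a³/Z = 12.1 × 6.022 × 10²³ × 5.841 × 10^-23 / 4 = 106 g/mol.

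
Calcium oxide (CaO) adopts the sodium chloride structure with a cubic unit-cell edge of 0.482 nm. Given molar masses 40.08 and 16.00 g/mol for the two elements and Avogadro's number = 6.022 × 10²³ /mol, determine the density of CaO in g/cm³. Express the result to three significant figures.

The sodium chloride structure contains Z = 4 formula units per cell; M(CaO) = 40.08 + 16.00 = 56.08 g/mol.
a³ = (4.820 × 10^-8 cm)³ = 1.120 × 10^-22 cm³.
ρ = 4 × 56.08 / (6.022 × 10²³ × 1.120 × 10^-22) = 3.326 g/cm³.

3.33 g/cm³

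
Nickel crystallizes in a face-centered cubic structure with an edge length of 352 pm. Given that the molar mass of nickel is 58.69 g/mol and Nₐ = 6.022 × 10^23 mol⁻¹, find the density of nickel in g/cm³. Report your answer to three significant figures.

An FCC unit cell contains Z = 4 atoms.
Cell volume: a³ = (352 pm)³ = (3.520 × 10^-8 cm)³ = 4.361 × 10^-23 cm³.
ρ = Z·M/(N_A·a³) = 4 × 58.69 / (6.022 × 10²³ × 4.361 × 10^-23) = 8.938 g/cm³.

8.94 g/cm³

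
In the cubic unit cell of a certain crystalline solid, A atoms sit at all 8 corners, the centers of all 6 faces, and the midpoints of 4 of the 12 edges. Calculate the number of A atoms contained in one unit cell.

Corner atoms are shared by 8 cells (1/8 each), face atoms by 2 (1/2 each), edge atoms by 4 (1/4 each).
Net atoms = 8 × 1/8 + 6 × 1/2 + 4 × 1/4 = 1 + 3 + 1 = 5.

5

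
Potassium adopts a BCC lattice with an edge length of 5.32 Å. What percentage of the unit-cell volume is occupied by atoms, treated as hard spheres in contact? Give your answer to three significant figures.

68.0%

In a BCC lattice atoms touch along the body diagonal, so √3·a = 4r, so r = 0.4330a = 2.304 Å.
Packing fraction = Z·(4/3)πr³ / a³ = 2 × (4/3)π × (2.304)³ / (5.32)³ = 0.6802 = 68.0%.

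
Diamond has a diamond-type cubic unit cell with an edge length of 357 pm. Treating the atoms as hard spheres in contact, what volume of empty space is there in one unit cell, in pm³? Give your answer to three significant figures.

3.00 × 10^7 pm³

In a diamond cubic lattice nearest neighbors lie along the body diagonal with √3·a = 8r, so r = 0.2165a = 77.29 pm.
V_cell = a³ = 4.550 × 10^7 pm³; V_atoms = 8 × (4/3)πr³ = 1.547 × 10^7 pm³.
Empty space = 4.550 × 10^7 − 1.547 × 10^7 = 3.00 × 10^7 pm³.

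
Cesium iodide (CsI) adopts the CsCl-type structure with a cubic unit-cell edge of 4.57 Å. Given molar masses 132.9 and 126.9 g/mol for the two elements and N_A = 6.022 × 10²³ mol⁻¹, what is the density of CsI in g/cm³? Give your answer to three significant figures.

4.52 g/cm³

The CsCl-type structure contains Z = 1 formula unit per cell; M(CsI) = 132.9 + 126.9 = 259.8 g/mol.
a³ = (4.570 × 10^-8 cm)³ = 9.544 × 10^-23 cm³.
ρ = 1 × 259.8 / (6.022 × 10²³ × 9.544 × 10^-23) = 4.520 g/cm³.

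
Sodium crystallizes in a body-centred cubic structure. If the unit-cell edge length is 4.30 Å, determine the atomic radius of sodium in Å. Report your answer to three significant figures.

In a BCC lattice, atoms touch along the body diagonal, so √3·a = 4r.
r = √3·a/4 = 1.7321 × 4.30 / 4 = 1.86 Å.

1.86 Å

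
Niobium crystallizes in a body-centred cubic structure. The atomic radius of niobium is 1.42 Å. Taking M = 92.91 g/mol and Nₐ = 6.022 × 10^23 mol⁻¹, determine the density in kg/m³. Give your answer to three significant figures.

8750 kg/m³

In a BCC lattice, atoms touch along the body diagonal, so √3·a = 4r, giving a = 3.279 Å = 3.279 × 10^-8 cm.
With Z = 2, ρ = Z·M/(N_A·a³) = 2 × 92.91 / (6.022 × 10²³ × 3.527 × 10^-23) = 8.750 g/cm³ = 8750 kg/m³.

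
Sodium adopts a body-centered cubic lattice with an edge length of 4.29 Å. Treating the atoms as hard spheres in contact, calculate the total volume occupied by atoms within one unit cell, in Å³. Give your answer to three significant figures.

53.7 Å³

In a BCC lattice atoms touch along the body diagonal, so √3·a = 4r, so r = 0.4330a = 1.858 Å.
V_atoms = Z × (4/3)πr³ = 2 × (4/3)π × (1.858)³ = 53.7 Å³.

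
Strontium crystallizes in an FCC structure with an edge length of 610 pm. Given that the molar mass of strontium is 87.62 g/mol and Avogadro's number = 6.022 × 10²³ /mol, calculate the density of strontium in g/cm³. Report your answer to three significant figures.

2.56 g/cm³

An FCC unit cell contains Z = 4 atoms.
Cell volume: a³ = (610 pm)³ = (6.100 × 10^-8 cm)³ = 2.270 × 10^-22 cm³.
ρ = Z·M/(N_A·a³) = 4 × 87.62 / (6.022 × 10²³ × 2.270 × 10^-22) = 2.564 g/cm³.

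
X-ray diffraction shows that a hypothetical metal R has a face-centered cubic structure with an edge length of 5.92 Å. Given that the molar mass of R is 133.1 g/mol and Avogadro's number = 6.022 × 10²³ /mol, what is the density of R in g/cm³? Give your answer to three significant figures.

An FCC unit cell contains Z = 4 atoms.
Cell volume: a³ = (5.92 Å)³ = (5.920 × 10^-8 cm)³ = 2.075 × 10^-22 cm³.
ρ = Z·M/(N_A·a³) = 4 × 133.1 / (6.022 × 10²³ × 2.075 × 10^-22) = 4.261 g/cm³.

4.26 g/cm³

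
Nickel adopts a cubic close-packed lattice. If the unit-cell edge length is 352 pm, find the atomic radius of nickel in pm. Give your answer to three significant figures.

124 pm

In an FCC lattice, atoms touch along the face diagonal, so √2·a = 4r.
r = √2·a/4 = 1.4142 × 352 / 4 = 124 pm.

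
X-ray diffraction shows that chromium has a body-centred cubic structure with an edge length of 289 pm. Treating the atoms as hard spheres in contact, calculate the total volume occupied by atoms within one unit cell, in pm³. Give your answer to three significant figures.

In a BCC lattice atoms touch along the body diagonal, so √3·a = 4r, so r = 0.4330a = 125.1 pm.
V_atoms = Z × (4/3)πr³ = 2 × (4/3)π × (125.1)³ = 1.64 × 10^7 pm³.

1.64 × 10^7 pm³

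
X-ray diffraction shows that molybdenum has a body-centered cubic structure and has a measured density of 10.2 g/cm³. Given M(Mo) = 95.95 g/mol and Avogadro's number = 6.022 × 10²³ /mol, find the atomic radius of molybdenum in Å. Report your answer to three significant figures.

For a BCC cell (Z = 2), a³ = Z·M/(N_A·ρ) = 2 × 95.95 / (6.022 × 10²³ × 10.20) = 3.124 × 10^-23 cm³, so a = 3.150 × 10^-8 cm = 3.150 Å.
Atoms touch along the body diagonal, so √3·a = 4r, so r = 0.4330 × a = 1.36 Å.

1.36 Å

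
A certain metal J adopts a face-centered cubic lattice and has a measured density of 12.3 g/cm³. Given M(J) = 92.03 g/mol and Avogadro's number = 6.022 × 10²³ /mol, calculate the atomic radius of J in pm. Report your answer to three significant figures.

For an FCC cell (Z = 4), a³ = Z·M/(N_A·ρ) = 4 × 92.03 / (6.022 × 10²³ × 12.30) = 4.970 × 10^-23 cm³, so a = 3.677 × 10^-8 cm = 367.7 pm.
Atoms touch along the face diagonal, so √2·a = 4r, so r = 0.3536 × a = 130 pm.

130 pm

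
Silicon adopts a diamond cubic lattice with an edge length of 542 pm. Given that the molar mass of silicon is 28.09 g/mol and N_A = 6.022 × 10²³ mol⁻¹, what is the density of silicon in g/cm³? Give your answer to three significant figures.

A diamond cubic unit cell contains Z = 8 atoms.
Cell volume: a³ = (542 pm)³ = (5.420 × 10^-8 cm)³ = 1.592 × 10^-22 cm³.
ρ = Z·M/(N_A·a³) = 8 × 28.09 / (6.022 × 10²³ × 1.592 × 10^-22) = 2.344 g/cm³.

2.34 g/cm³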